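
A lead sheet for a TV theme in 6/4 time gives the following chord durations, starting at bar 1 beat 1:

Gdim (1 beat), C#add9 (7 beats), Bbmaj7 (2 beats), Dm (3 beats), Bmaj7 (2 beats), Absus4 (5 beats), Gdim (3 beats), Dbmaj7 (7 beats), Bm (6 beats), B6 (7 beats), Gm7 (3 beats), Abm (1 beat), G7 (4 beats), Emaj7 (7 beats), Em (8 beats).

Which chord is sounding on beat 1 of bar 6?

Beat 1 of bar 6 is beat (6−1)×6 + 1 = 31 overall.
Running totals: Gdim ends at 1, C#add9 ends at 8, Bbmaj7 ends at 10, Dm ends at 13, Bmaj7 ends at 15, Absus4 ends at 20, Gdim ends at 23, Dbmaj7 ends at 30, Bm ends at 36.
Beat 31 falls within Bm.

Bm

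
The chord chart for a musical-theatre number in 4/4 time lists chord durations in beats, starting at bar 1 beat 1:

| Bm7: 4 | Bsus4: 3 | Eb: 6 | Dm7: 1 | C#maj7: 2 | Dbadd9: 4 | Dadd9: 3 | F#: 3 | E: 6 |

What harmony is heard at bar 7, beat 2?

Beat 2 of bar 7 is beat (7−1)×4 + 2 = 26 overall.
Running totals: Bm7 ends at 4, Bsus4 ends at 7, Eb ends at 13, Dm7 ends at 14, C#maj7 ends at 16, Dbadd9 ends at 20, Dadd9 ends at 23, F# ends at 26.
Beat 26 falls within F#.

F#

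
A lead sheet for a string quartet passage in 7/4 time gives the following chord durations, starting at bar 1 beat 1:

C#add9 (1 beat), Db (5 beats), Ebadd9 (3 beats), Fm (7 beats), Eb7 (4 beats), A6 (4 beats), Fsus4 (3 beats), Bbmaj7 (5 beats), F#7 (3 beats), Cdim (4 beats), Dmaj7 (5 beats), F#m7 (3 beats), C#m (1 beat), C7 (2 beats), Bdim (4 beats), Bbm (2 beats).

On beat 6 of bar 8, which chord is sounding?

Beat 6 of bar 8 is beat (8−1)×7 + 6 = 55 overall.
Running totals: C#add9 ends at 1, Db ends at 6, Ebadd9 ends at 9, Fm ends at 16, Eb7 ends at 20, A6 ends at 24, Fsus4 ends at 27, Bbmaj7 ends at 32, F#7 ends at 35, Cdim ends at 39, Dmaj7 ends at 44, F#m7 ends at 47, C#m ends at 48, C7 ends at 50, Bdim ends at 54, Bbm ends at 56.
Beat 55 falls within Bbm.

Bbm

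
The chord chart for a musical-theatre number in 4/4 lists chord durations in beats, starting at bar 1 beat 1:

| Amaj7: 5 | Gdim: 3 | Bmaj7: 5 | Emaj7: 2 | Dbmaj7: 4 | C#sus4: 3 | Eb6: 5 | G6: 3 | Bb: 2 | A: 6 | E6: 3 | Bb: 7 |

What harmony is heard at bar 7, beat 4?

G6

Beat 4 of bar 7 is beat (7−1)×4 + 4 = 28 overall.
Running totals: Amaj7 ends at 5, Gdim ends at 8, Bmaj7 ends at 13, Emaj7 ends at 15, Dbmaj7 ends at 19, C#sus4 ends at 22, Eb6 ends at 27, G6 ends at 30.
Beat 28 falls within G6.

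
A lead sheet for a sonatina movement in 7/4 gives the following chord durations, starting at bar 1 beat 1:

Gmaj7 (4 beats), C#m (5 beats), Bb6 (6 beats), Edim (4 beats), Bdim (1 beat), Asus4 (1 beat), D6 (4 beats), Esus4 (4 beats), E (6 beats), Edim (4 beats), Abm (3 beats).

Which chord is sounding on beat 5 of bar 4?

Esus4

Beat 5 of bar 4 is beat (4−1)×7 + 5 = 26 overall.
Running totals: Gmaj7 ends at 4, C#m ends at 9, Bb6 ends at 15, Edim ends at 19, Bdim ends at 20, Asus4 ends at 21, D6 ends at 25, Esus4 ends at 29.
Beat 26 falls within Esus4.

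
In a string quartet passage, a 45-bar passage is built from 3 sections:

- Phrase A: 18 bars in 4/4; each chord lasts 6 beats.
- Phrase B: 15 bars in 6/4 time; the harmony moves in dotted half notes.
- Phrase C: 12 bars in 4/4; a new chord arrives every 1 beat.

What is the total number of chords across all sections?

90 chords

A has 72 beats and chords last 6 each, so 12 chords.
B has 90 beats and chords last 3 each, so 30 chords.
C has 48 beats and chords last 1 each, so 48 chords.
Total: 12 + 30 + 48 = 90.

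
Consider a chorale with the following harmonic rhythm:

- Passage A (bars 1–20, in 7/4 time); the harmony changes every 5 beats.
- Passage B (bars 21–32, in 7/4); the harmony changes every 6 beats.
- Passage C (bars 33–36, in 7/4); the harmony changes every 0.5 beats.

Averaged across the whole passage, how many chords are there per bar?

49/18 chords per bar

A: 20 × 7 = 140 beats ÷ 5 = 28 chords.
B: 12 × 7 = 84 beats ÷ 6 = 14 chords.
C: 4 × 7 = 28 beats ÷ 0.5 = 56 chords.
Overall: 98 chords over 36 bars → 98/36 = 49/18 chords per bar.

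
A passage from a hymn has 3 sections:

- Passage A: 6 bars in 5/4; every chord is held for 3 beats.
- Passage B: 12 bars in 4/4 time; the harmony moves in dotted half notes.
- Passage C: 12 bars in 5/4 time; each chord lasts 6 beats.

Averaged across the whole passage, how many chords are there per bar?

1.2 chords per bar

A: 6 × 5 = 30 beats ÷ 3 = 10 chords.
B: 12 × 4 = 48 beats ÷ 3 = 16 chords.
C: 12 × 5 = 60 beats ÷ 6 = 10 chords.
Overall: 36 chords over 30 bars → 36/30 = 1.2 chords per bar.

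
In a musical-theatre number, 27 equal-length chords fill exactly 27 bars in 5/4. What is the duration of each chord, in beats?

27 bars × 5 beats/bar = 135 beats total.
135 beats ÷ 27 chords = 5 beats per chord.

5 beats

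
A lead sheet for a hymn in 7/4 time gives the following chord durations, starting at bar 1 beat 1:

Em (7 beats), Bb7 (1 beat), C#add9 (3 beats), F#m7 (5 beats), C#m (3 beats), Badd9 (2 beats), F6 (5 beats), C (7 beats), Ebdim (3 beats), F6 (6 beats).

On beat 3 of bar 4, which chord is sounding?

F6

Beat 3 of bar 4 is beat (4−1)×7 + 3 = 24 overall.
Running totals: Em ends at 7, Bb7 ends at 8, C#add9 ends at 11, F#m7 ends at 16, C#m ends at 19, Badd9 ends at 21, F6 ends at 26.
Beat 24 falls within F6.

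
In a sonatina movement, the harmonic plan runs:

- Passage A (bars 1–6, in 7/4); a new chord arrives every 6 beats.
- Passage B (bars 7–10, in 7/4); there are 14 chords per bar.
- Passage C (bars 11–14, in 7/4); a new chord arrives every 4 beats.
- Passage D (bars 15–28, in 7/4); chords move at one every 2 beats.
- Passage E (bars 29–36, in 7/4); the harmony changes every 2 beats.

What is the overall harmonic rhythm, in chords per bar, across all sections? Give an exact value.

A: 6 bars of 7 beats is 42 beats; at 6 beats each that's 7 chords.
B: 4 bars of 7 beats is 28 beats; at 0.5 beats each that's 56 chords.
C: 4 bars of 7 beats is 28 beats; at 4 beats each that's 7 chords.
D: 14 bars of 7 beats is 98 beats; at 2 beats each that's 49 chords.
E: 8 bars of 7 beats is 56 beats; at 2 beats each that's 28 chords.
Overall: 147 chords over 36 bars → 147/36 = 49/12 chords per bar.

49/12 chords per bar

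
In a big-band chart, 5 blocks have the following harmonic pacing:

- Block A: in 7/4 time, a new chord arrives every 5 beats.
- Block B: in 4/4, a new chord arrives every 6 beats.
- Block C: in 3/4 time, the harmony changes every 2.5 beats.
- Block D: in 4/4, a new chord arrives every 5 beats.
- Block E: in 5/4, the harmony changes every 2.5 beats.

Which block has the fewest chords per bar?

A: 7 beats/bar ÷ 5 beats/chord = 1.4 chords/bar.
B: 4 beats/bar ÷ 6 beats/chord = 2/3 chords/bar.
C: 3 beats/bar ÷ 2.5 beats/chord = 1.2 chords/bar.
D: 4 beats/bar ÷ 5 beats/chord = 0.8 chords/bar.
E: 5 beats/bar ÷ 2.5 beats/chord = 2 chords/bar.
Slowest is B at 2/3 chords/bar.

Block B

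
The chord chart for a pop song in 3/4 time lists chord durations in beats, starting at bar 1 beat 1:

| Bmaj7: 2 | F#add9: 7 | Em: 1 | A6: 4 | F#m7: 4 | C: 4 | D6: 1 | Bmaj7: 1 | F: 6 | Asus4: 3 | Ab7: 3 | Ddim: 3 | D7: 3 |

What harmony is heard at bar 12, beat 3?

Beat 3 of bar 12 is beat (12−1)×3 + 3 = 36 overall.
Running totals: Bmaj7 ends at 2, F#add9 ends at 9, Em ends at 10, A6 ends at 14, F#m7 ends at 18, C ends at 22, D6 ends at 23, Bmaj7 ends at 24, F ends at 30, Asus4 ends at 33, Ab7 ends at 36.
Beat 36 falls within Ab7.

Ab7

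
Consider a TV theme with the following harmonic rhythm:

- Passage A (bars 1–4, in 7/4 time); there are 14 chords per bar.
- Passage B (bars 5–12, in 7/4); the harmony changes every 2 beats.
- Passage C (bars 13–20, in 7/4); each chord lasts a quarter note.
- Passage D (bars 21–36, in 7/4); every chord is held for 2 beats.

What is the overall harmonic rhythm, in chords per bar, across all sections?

49/9 chords per bar

A: 4 bars of 7 beats is 28 beats; at 0.5 beats each that's 56 chords.
B: 8 bars of 7 beats is 56 beats; at 2 beats each that's 28 chords.
C: 8 bars of 7 beats is 56 beats; at 1 beat each that's 56 chords.
D: 16 bars of 7 beats is 112 beats; at 2 beats each that's 56 chords.
Overall: 196 chords over 36 bars → 196/36 = 49/9 chords per bar.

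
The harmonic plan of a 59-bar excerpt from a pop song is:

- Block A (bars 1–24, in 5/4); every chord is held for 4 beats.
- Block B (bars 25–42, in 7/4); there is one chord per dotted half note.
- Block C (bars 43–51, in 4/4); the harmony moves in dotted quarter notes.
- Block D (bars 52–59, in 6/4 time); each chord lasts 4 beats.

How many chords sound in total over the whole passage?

A: 24·5 = 120 beats, 120/4 = 30 chords.
B: 18·7 = 126 beats, 126/3 = 42 chords.
C: 9·4 = 36 beats, 36/1.5 = 24 chords.
D: 8·6 = 48 beats, 48/4 = 12 chords.
Total: 30 + 42 + 24 + 12 = 108.

108 chords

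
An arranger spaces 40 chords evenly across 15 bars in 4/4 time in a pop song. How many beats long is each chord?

1.5 beats

15 bars × 4 beats/bar = 60 beats total.
60 beats ÷ 40 chords = 1.5 beats per chord.
(That is a dotted quarter note.)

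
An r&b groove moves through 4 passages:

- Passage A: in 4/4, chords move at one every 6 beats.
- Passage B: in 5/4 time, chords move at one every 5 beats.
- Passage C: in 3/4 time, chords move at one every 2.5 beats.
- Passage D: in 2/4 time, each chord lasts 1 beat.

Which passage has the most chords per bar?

Passage D

A: each chord is 6 beats in 4/4, so 2/3 per bar.
B: each chord is 5 beats in 5/4, so 1 per bar.
C: each chord is 2.5 beats in 3/4, so 1.2 per bar.
D: each chord is 1 beat in 2/4, so 2 per bar.
Fastest is D at 2 chords/bar.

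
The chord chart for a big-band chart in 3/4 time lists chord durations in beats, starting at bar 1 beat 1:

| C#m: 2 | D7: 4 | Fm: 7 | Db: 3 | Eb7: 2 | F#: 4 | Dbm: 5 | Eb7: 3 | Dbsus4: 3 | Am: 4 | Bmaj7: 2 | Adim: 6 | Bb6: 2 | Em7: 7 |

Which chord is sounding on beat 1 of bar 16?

Beat 1 of bar 16 is beat (16−1)×3 + 1 = 46 overall.
Running totals: C#m ends at 2, D7 ends at 6, Fm ends at 13, Db ends at 16, Eb7 ends at 18, F# ends at 22, Dbm ends at 27, Eb7 ends at 30, Dbsus4 ends at 33, Am ends at 37, Bmaj7 ends at 39, Adim ends at 45, Bb6 ends at 47.
Beat 46 falls within Bb6.

Bb6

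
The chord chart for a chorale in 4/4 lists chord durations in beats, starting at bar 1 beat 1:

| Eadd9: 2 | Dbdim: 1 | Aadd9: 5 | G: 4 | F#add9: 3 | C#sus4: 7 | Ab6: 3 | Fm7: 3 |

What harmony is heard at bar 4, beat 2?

F#add9

Beat 2 of bar 4 is beat (4−1)×4 + 2 = 14 overall.
Running totals: Eadd9 ends at 2, Dbdim ends at 3, Aadd9 ends at 8, G ends at 12, F#add9 ends at 15.
Beat 14 falls within F#add9.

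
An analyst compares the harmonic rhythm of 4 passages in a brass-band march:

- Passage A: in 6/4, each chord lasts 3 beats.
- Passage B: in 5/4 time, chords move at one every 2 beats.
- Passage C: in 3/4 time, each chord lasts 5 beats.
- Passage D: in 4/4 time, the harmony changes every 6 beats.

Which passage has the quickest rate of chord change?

A: each chord is 3 beats in 6/4, so 2 per bar.
B: each chord is 2 beats in 5/4, so 2.5 per bar.
C: each chord is 5 beats in 3/4, so 0.6 per bar.
D: each chord is 6 beats in 4/4, so 2/3 per bar.
Fastest is B at 2.5 chords/bar.

Passage B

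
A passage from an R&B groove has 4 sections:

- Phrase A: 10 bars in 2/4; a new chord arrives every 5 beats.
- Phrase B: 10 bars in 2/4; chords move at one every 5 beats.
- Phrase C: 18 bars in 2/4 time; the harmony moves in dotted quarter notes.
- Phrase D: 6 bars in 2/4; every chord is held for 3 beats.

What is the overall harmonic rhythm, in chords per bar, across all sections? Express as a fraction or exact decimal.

A: 10 × 2 = 20 beats ÷ 5 = 4 chords.
B: 10 × 2 = 20 beats ÷ 5 = 4 chords.
C: 18 × 2 = 36 beats ÷ 1.5 = 24 chords.
D: 6 × 2 = 12 beats ÷ 3 = 4 chords.
Overall: 36 chords over 44 bars → 36/44 = 9/11 chords per bar.

9/11 chords per bar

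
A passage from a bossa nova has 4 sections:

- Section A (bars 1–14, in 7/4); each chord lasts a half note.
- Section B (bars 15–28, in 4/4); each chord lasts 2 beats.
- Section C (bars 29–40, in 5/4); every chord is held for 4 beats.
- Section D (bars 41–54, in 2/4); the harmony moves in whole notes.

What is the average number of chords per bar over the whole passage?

A: 14 × 7 = 98 beats ÷ 2 = 49 chords.
B: 14 × 4 = 56 beats ÷ 2 = 28 chords.
C: 12 × 5 = 60 beats ÷ 4 = 15 chords.
D: 14 × 2 = 28 beats ÷ 4 = 7 chords.
Overall: 99 chords over 54 bars → 99/54 = 11/6 chords per bar.

11/6 chords per bar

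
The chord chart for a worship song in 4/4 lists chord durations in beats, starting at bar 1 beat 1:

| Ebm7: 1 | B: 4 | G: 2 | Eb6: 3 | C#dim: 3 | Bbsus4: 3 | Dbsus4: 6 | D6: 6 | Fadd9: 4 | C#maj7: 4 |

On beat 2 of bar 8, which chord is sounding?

Fadd9

Beat 2 of bar 8 is beat (8−1)×4 + 2 = 30 overall.
Running totals: Ebm7 ends at 1, B ends at 5, G ends at 7, Eb6 ends at 10, C#dim ends at 13, Bbsus4 ends at 16, Dbsus4 ends at 22, D6 ends at 28, Fadd9 ends at 32.
Beat 30 falls within Fadd9.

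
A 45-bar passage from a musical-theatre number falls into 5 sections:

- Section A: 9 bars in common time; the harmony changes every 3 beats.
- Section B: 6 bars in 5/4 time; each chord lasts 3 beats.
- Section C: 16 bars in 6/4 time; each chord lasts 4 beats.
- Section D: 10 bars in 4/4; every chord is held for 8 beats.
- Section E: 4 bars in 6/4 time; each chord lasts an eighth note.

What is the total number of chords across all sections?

99 chords

A: 9·4 = 36 beats, 36/3 = 12 chords.
B: 6·5 = 30 beats, 30/3 = 10 chords.
C: 16·6 = 96 beats, 96/4 = 24 chords.
D: 10·4 = 40 beats, 40/8 = 5 chords.
E: 4·6 = 24 beats, 24/0.5 = 48 chords.
Total: 12 + 10 + 24 + 5 + 48 = 99.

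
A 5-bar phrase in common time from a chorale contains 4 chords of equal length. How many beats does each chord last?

5 beats

5 bars × 4 beats/bar = 20 beats total.
20 beats ÷ 4 chords = 5 beats per chord.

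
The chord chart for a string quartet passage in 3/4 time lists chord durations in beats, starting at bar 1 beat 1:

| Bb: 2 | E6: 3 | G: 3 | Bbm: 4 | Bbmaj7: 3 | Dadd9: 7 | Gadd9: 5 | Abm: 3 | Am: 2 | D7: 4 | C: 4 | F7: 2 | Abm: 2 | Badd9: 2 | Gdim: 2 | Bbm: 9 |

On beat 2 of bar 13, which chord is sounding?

C

Beat 2 of bar 13 is beat (13−1)×3 + 2 = 38 overall.
Running totals: Bb ends at 2, E6 ends at 5, G ends at 8, Bbm ends at 12, Bbmaj7 ends at 15, Dadd9 ends at 22, Gadd9 ends at 27, Abm ends at 30, Am ends at 32, D7 ends at 36, C ends at 40.
Beat 38 falls within C.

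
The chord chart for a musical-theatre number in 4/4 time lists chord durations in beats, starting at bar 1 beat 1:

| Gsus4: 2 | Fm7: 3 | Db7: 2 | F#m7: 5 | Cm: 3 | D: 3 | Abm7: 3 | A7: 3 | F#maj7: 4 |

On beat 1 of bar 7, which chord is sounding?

Beat 1 of bar 7 is beat (7−1)×4 + 1 = 25 overall.
Running totals: Gsus4 ends at 2, Fm7 ends at 5, Db7 ends at 7, F#m7 ends at 12, Cm ends at 15, D ends at 18, Abm7 ends at 21, A7 ends at 24, F#maj7 ends at 28.
Beat 25 falls within F#maj7.

F#maj7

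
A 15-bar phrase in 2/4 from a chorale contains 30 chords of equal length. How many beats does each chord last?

1 beat

15 bars × 2 beats/bar = 30 beats total.
30 beats ÷ 30 chords = 1 beats per chord.
(That is a quarter note.)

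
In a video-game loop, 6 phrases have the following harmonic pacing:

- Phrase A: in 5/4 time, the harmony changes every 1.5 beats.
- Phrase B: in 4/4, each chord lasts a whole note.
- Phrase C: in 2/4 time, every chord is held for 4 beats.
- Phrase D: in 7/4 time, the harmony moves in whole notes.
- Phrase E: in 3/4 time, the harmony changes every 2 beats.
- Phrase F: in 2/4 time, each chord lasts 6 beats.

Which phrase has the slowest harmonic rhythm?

Phrase F

A: each chord is 1.5 beats in 5/4, so 10/3 per bar.
B: each chord is 4 beats in 4/4, so 1 per bar.
C: each chord is 4 beats in 2/4, so 0.5 per bar.
D: each chord is 4 beats in 7/4, so 1.75 per bar.
E: each chord is 2 beats in 3/4, so 1.5 per bar.
F: each chord is 6 beats in 2/4, so 1/3 per bar.
Slowest is F at 1/3 chords/bar.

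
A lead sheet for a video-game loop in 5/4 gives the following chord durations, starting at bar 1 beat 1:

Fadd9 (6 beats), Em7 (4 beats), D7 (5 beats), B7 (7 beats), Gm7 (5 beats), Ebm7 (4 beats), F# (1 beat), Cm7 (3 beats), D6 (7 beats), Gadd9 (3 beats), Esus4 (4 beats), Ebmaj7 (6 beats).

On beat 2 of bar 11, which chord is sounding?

Beat 2 of bar 11 is beat (11−1)×5 + 2 = 52 overall.
Running totals: Fadd9 ends at 6, Em7 ends at 10, D7 ends at 15, B7 ends at 22, Gm7 ends at 27, Ebm7 ends at 31, F# ends at 32, Cm7 ends at 35, D6 ends at 42, Gadd9 ends at 45, Esus4 ends at 49, Ebmaj7 ends at 55.
Beat 52 falls within Ebmaj7.

Ebmaj7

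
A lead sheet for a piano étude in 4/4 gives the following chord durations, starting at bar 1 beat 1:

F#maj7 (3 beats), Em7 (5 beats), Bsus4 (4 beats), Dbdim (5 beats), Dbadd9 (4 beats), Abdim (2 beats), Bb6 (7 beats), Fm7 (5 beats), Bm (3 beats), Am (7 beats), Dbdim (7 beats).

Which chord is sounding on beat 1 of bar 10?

Beat 1 of bar 10 is beat (10−1)×4 + 1 = 37 overall.
Running totals: F#maj7 ends at 3, Em7 ends at 8, Bsus4 ends at 12, Dbdim ends at 17, Dbadd9 ends at 21, Abdim ends at 23, Bb6 ends at 30, Fm7 ends at 35, Bm ends at 38.
Beat 37 falls within Bm.

Bm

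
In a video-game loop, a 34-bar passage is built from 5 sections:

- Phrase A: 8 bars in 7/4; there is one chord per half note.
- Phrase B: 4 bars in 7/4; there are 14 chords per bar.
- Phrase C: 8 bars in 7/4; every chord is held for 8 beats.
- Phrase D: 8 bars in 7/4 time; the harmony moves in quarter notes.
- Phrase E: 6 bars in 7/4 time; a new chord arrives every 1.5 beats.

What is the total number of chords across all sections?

175 chords

A: 8·7 = 56 beats, 56/2 = 28 chords.
B: 4·7 = 28 beats, 28/0.5 = 56 chords.
C: 8·7 = 56 beats, 56/8 = 7 chords.
D: 8·7 = 56 beats, 56/1 = 56 chords.
E: 6·7 = 42 beats, 42/1.5 = 28 chords.
Total: 28 + 56 + 7 + 56 + 28 = 175.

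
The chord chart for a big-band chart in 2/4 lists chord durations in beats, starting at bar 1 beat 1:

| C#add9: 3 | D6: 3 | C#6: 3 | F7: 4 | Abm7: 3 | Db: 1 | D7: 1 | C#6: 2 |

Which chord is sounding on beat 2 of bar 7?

Beat 2 of bar 7 is beat (7−1)×2 + 2 = 14 overall.
Running totals: C#add9 ends at 3, D6 ends at 6, C#6 ends at 9, F7 ends at 13, Abm7 ends at 16.
Beat 14 falls within Abm7.

Abm7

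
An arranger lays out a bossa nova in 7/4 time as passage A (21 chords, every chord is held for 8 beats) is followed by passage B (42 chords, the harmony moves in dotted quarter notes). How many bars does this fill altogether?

A: 21 × 8 = 168 beats = 24 bars.
B: 42 × 1.5 = 63 beats = 9 bars.
Total: 24 + 9 = 33 bars.

33 bars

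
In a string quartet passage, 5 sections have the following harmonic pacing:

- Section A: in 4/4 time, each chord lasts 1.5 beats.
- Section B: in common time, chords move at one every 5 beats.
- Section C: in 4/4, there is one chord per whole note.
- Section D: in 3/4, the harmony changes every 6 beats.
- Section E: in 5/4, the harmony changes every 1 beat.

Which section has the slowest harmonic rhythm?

A: each chord is 1.5 beats in 4/4, so 8/3 per bar.
B: each chord is 5 beats in 4/4, so 0.8 per bar.
C: each chord is 4 beats in 4/4, so 1 per bar.
D: each chord is 6 beats in 3/4, so 0.5 per bar.
E: each chord is 1 beat in 5/4, so 5 per bar.
Slowest is D at 0.5 chords/bar.

Section D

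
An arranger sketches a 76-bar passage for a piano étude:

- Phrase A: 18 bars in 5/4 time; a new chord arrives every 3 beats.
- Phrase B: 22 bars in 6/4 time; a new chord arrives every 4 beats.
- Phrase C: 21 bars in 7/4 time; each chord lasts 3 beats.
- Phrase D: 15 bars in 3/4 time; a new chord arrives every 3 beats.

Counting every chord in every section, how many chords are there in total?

A: 18·5 = 90 beats, 90/3 = 30 chords.
B: 22·6 = 132 beats, 132/4 = 33 chords.
C: 21·7 = 147 beats, 147/3 = 49 chords.
D: 15·3 = 45 beats, 45/3 = 15 chords.
Total: 30 + 33 + 49 + 15 = 127.

127 chords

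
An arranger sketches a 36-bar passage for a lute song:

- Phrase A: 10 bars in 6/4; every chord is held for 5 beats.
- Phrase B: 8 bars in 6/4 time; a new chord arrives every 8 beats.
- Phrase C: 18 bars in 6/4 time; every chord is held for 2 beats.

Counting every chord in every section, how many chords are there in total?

72 chords

A has 60 beats and chords last 5 each, so 12 chords.
B has 48 beats and chords last 8 each, so 6 chords.
C has 108 beats and chords last 2 each, so 54 chords.
Total: 12 + 6 + 54 = 72.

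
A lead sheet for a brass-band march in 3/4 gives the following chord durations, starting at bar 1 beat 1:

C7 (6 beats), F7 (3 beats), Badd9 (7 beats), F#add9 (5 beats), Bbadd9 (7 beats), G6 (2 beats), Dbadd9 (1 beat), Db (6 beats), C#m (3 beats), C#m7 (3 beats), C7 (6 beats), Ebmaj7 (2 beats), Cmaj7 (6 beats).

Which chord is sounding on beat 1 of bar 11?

Beat 1 of bar 11 is beat (11−1)×3 + 1 = 31 overall.
Running totals: C7 ends at 6, F7 ends at 9, Badd9 ends at 16, F#add9 ends at 21, Bbadd9 ends at 28, G6 ends at 30, Dbadd9 ends at 31.
Beat 31 falls within Dbadd9.

Dbadd9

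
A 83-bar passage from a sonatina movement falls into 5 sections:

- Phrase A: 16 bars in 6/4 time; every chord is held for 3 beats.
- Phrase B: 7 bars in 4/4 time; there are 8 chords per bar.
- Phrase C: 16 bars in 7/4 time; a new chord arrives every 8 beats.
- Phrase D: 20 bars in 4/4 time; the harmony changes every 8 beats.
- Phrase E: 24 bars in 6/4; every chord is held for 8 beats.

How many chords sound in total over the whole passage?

130 chords

A: 16 bars × 6 beats = 96 beats; 3 beats/chord → 32 chords.
B: 7 bars × 4 beats = 28 beats; 0.5 beats/chord → 56 chords.
C: 16 bars × 7 beats = 112 beats; 8 beats/chord → 14 chords.
D: 20 bars × 4 beats = 80 beats; 8 beats/chord → 10 chords.
E: 24 bars × 6 beats = 144 beats; 8 beats/chord → 18 chords.
Total: 32 + 56 + 14 + 10 + 18 = 130.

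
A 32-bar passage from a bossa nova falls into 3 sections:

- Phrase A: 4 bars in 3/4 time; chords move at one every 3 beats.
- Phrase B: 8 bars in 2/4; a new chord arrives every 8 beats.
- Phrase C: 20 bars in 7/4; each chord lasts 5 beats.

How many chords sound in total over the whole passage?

A: 4·3 = 12 beats, 12/3 = 4 chords.
B: 8·2 = 16 beats, 16/8 = 2 chords.
C: 20·7 = 140 beats, 140/5 = 28 chords.
Total: 4 + 2 + 28 = 34.

34 chords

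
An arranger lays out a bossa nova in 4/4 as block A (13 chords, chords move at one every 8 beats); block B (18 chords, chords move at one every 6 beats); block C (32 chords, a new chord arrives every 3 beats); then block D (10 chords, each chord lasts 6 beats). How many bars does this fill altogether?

92 bars

A: 13 × 8 = 104 beats = 26 bars.
B: 18 × 6 = 108 beats = 27 bars.
C: 32 × 3 = 96 beats = 24 bars.
D: 10 × 6 = 60 beats = 15 bars.
Total: 26 + 27 + 24 + 15 = 92 bars.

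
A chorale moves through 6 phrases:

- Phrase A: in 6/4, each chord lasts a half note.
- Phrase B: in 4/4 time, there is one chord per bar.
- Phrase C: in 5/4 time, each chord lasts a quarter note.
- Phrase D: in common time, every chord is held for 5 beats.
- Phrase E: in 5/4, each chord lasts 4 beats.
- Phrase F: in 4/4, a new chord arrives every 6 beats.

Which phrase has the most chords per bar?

Phrase C

A: each chord is 2 beats in 6/4, so 3 per bar.
B: each chord is 4 beats in 4/4, so 1 per bar.
C: each chord is 1 beat in 5/4, so 5 per bar.
D: each chord is 5 beats in 4/4, so 0.8 per bar.
E: each chord is 4 beats in 5/4, so 1.25 per bar.
F: each chord is 6 beats in 4/4, so 2/3 per bar.
Fastest is C at 5 chords/bar.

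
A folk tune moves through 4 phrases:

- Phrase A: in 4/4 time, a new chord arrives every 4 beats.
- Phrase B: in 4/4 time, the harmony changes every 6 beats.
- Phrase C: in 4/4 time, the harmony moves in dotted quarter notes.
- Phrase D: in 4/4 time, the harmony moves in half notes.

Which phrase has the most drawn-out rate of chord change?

Phrase B

A: 4/4 = 1 chord/bar.
B: 4/6 = 2/3 chords/bar.
C: 4/1.5 = 8/3 chords/bar.
D: 4/2 = 2 chords/bar.
Slowest is B at 2/3 chords/bar.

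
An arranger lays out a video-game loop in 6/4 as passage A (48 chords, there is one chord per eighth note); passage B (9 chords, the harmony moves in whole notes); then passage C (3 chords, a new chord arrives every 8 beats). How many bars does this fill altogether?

14 bars

A: 48 × 0.5 = 24 beats = 4 bars.
B: 9 × 4 = 36 beats = 6 bars.
C: 3 × 8 = 24 beats = 4 bars.
Total: 4 + 6 + 4 = 14 bars.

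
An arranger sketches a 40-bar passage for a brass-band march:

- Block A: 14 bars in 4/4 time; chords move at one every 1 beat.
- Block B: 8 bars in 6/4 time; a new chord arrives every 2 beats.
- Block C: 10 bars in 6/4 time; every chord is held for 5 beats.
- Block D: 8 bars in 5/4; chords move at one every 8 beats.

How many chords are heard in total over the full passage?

97 chords

A: 14 bars × 4 beats = 56 beats; 1 beat/chord → 56 chords.
B: 8 bars × 6 beats = 48 beats; 2 beats/chord → 24 chords.
C: 10 bars × 6 beats = 60 beats; 5 beats/chord → 12 chords.
D: 8 bars × 5 beats = 40 beats; 8 beats/chord → 5 chords.
Total: 56 + 24 + 12 + 5 = 97.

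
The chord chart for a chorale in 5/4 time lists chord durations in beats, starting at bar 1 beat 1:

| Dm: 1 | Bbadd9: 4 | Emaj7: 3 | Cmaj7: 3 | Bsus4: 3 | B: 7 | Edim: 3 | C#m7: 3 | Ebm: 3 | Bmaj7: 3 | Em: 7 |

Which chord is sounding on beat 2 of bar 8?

Em

Beat 2 of bar 8 is beat (8−1)×5 + 2 = 37 overall.
Running totals: Dm ends at 1, Bbadd9 ends at 5, Emaj7 ends at 8, Cmaj7 ends at 11, Bsus4 ends at 14, B ends at 21, Edim ends at 24, C#m7 ends at 27, Ebm ends at 30, Bmaj7 ends at 33, Em ends at 40.
Beat 37 falls within Em.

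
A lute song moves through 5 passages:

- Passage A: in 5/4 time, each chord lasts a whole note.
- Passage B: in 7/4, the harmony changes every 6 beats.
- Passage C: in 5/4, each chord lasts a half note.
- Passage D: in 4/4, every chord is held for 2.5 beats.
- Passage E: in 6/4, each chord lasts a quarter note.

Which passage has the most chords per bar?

Passage E

A: 5 beats/bar ÷ 4 beats/chord = 1.25 chords/bar.
B: 7 beats/bar ÷ 6 beats/chord = 7/6 chords/bar.
C: 5 beats/bar ÷ 2 beats/chord = 2.5 chords/bar.
D: 4 beats/bar ÷ 2.5 beats/chord = 1.6 chords/bar.
E: 6 beats/bar ÷ 1 beat/chord = 6 chords/bar.
Fastest is E at 6 chords/bar.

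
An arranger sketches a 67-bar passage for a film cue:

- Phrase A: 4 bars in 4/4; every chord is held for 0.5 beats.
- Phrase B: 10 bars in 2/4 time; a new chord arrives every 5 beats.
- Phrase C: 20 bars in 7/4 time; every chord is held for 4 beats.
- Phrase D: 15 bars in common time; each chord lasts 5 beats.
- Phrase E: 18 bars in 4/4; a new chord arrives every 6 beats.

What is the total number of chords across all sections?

A: 4 bars × 4 beats = 16 beats; 0.5 beats/chord → 32 chords.
B: 10 bars × 2 beats = 20 beats; 5 beats/chord → 4 chords.
C: 20 bars × 7 beats = 140 beats; 4 beats/chord → 35 chords.
D: 15 bars × 4 beats = 60 beats; 5 beats/chord → 12 chords.
E: 18 bars × 4 beats = 72 beats; 6 beats/chord → 12 chords.
Total: 32 + 4 + 35 + 12 + 12 = 95.

95 chords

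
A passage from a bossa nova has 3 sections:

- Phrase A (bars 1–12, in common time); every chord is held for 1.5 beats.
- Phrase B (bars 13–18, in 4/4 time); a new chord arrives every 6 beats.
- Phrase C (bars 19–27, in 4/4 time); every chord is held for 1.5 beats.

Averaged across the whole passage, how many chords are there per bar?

A: 12 × 4 = 48 beats ÷ 1.5 = 32 chords.
B: 6 × 4 = 24 beats ÷ 6 = 4 chords.
C: 9 × 4 = 36 beats ÷ 1.5 = 24 chords.
Overall: 60 chords over 27 bars → 60/27 = 20/9 chords per bar.

20/9 chords per bar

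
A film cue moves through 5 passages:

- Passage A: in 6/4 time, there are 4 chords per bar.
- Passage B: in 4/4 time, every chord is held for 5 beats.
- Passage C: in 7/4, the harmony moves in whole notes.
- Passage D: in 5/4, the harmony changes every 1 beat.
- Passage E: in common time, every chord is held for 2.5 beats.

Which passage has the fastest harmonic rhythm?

A: each chord is 1.5 beats in 6/4, so 4 per bar.
B: each chord is 5 beats in 4/4, so 0.8 per bar.
C: each chord is 4 beats in 7/4, so 1.75 per bar.
D: each chord is 1 beat in 5/4, so 5 per bar.
E: each chord is 2.5 beats in 4/4, so 1.6 per bar.
Fastest is D at 5 chords/bar.

Passage D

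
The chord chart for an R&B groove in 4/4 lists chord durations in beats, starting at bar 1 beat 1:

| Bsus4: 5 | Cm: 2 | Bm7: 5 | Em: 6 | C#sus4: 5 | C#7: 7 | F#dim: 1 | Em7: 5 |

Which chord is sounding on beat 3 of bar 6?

C#sus4

Beat 3 of bar 6 is beat (6−1)×4 + 3 = 23 overall.
Running totals: Bsus4 ends at 5, Cm ends at 7, Bm7 ends at 12, Em ends at 18, C#sus4 ends at 23.
Beat 23 falls within C#sus4.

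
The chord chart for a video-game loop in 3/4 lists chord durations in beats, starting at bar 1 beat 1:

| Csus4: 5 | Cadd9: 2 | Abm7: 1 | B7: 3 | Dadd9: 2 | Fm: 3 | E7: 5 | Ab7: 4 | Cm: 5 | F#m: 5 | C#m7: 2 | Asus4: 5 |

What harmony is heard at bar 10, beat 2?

Beat 2 of bar 10 is beat (10−1)×3 + 2 = 29 overall.
Running totals: Csus4 ends at 5, Cadd9 ends at 7, Abm7 ends at 8, B7 ends at 11, Dadd9 ends at 13, Fm ends at 16, E7 ends at 21, Ab7 ends at 25, Cm ends at 30.
Beat 29 falls within Cm.

Cm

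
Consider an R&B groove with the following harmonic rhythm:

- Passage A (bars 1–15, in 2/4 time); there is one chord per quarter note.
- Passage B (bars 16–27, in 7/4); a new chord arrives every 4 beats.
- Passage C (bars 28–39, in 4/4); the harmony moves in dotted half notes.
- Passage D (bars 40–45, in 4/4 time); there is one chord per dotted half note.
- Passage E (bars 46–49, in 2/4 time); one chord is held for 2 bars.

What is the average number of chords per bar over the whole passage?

11/7 chords per bar

A: 15 × 2 = 30 beats ÷ 1 = 30 chords.
B: 12 × 7 = 84 beats ÷ 4 = 21 chords.
C: 12 × 4 = 48 beats ÷ 3 = 16 chords.
D: 6 × 4 = 24 beats ÷ 3 = 8 chords.
E: 4 × 2 = 8 beats ÷ 4 = 2 chords.
Overall: 77 chords over 49 bars → 77/49 = 11/7 chords per bar.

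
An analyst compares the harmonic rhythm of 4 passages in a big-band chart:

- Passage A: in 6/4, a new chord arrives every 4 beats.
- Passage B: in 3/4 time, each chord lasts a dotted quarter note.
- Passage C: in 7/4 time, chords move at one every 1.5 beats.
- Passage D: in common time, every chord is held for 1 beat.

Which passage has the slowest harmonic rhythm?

A: 6 beats/bar ÷ 4 beats/chord = 1.5 chords/bar.
B: 3 beats/bar ÷ 1.5 beats/chord = 2 chords/bar.
C: 7 beats/bar ÷ 1.5 beats/chord = 14/3 chords/bar.
D: 4 beats/bar ÷ 1 beat/chord = 4 chords/bar.
Slowest is A at 1.5 chords/bar.

Passage A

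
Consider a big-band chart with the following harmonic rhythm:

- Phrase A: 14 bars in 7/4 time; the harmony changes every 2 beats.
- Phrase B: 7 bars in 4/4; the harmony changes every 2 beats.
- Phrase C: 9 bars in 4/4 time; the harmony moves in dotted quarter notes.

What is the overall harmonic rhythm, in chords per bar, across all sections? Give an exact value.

2.9 chords per bar

A: 14 bars of 7 beats is 98 beats; at 2 beats each that's 49 chords.
B: 7 bars of 4 beats is 28 beats; at 2 beats each that's 14 chords.
C: 9 bars of 4 beats is 36 beats; at 1.5 beats each that's 24 chords.
Overall: 87 chords over 30 bars → 87/30 = 2.9 chords per bar.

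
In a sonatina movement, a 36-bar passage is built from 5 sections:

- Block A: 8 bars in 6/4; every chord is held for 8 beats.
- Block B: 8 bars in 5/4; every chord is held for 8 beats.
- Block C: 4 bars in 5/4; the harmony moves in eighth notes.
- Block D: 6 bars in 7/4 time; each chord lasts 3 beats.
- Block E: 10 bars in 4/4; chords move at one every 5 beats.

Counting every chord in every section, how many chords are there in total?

73 chords

A: 8·6 = 48 beats, 48/8 = 6 chords.
B: 8·5 = 40 beats, 40/8 = 5 chords.
C: 4·5 = 20 beats, 20/0.5 = 40 chords.
D: 6·7 = 42 beats, 42/3 = 14 chords.
E: 10·4 = 40 beats, 40/5 = 8 chords.
Total: 6 + 5 + 40 + 14 + 8 = 73.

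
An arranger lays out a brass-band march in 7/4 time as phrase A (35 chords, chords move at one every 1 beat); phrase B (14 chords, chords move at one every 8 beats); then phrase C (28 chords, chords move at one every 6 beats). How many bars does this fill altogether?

A: 35 × 1 = 35 beats = 5 bars.
B: 14 × 8 = 112 beats = 16 bars.
C: 28 × 6 = 168 beats = 24 bars.
Total: 5 + 16 + 24 = 45 bars.

45 bars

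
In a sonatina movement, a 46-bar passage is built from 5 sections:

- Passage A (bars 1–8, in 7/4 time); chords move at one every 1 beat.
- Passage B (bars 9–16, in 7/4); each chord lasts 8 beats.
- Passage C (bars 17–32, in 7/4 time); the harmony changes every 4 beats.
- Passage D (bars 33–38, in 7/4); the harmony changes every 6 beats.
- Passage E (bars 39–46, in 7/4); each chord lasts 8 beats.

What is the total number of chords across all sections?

A: 8 bars × 7 beats = 56 beats; 1 beat/chord → 56 chords.
B: 8 bars × 7 beats = 56 beats; 8 beats/chord → 7 chords.
C: 16 bars × 7 beats = 112 beats; 4 beats/chord → 28 chords.
D: 6 bars × 7 beats = 42 beats; 6 beats/chord → 7 chords.
E: 8 bars × 7 beats = 56 beats; 8 beats/chord → 7 chords.
Total: 56 + 7 + 28 + 7 + 7 = 105.

105 chords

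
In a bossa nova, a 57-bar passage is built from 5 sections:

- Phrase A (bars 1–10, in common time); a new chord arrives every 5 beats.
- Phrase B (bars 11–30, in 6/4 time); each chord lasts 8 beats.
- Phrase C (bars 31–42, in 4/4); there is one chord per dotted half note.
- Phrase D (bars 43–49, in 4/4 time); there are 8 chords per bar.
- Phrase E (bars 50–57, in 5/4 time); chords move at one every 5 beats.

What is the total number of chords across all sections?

A: 10·4 = 40 beats, 40/5 = 8 chords.
B: 20·6 = 120 beats, 120/8 = 15 chords.
C: 12·4 = 48 beats, 48/3 = 16 chords.
D: 7·4 = 28 beats, 28/0.5 = 56 chords.
E: 8·5 = 40 beats, 40/5 = 8 chords.
Total: 8 + 15 + 16 + 56 + 8 = 103.

103 chords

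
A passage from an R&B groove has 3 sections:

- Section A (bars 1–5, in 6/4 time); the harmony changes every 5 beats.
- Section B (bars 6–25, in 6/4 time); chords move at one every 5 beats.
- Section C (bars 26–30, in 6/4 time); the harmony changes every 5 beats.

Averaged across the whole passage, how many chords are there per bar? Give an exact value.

1.2 chords per bar

A: 5 bars of 6 beats is 30 beats; at 5 beats each that's 6 chords.
B: 20 bars of 6 beats is 120 beats; at 5 beats each that's 24 chords.
C: 5 bars of 6 beats is 30 beats; at 5 beats each that's 6 chords.
Overall: 36 chords over 30 bars → 36/30 = 1.2 chords per bar.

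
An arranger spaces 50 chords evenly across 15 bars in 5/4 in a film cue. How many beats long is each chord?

1.5 beats

15 bars × 5 beats/bar = 75 beats total.
75 beats ÷ 50 chords = 1.5 beats per chord.
(That is a dotted quarter note.)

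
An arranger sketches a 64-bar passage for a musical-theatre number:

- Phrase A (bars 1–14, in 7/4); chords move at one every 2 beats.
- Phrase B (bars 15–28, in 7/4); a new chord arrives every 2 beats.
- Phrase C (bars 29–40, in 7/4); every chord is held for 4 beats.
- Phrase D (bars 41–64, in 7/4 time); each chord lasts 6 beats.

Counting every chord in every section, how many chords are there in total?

147 chords

A: 14 bars × 7 beats = 98 beats; 2 beats/chord → 49 chords.
B: 14 bars × 7 beats = 98 beats; 2 beats/chord → 49 chords.
C: 12 bars × 7 beats = 84 beats; 4 beats/chord → 21 chords.
D: 24 bars × 7 beats = 168 beats; 6 beats/chord → 28 chords.
Total: 49 + 49 + 21 + 28 = 147.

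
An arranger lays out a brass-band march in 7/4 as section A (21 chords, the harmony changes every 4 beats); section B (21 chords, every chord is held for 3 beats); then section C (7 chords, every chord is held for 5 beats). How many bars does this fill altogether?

26 bars

A: 21 × 4 = 84 beats = 12 bars.
B: 21 × 3 = 63 beats = 9 bars.
C: 7 × 5 = 35 beats = 5 bars.
Total: 12 + 9 + 5 = 26 bars.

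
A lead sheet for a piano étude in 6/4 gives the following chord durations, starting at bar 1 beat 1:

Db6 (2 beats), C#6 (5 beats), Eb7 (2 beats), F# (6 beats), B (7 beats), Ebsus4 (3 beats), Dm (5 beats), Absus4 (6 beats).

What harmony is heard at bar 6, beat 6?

Absus4

Beat 6 of bar 6 is beat (6−1)×6 + 6 = 36 overall.
Running totals: Db6 ends at 2, C#6 ends at 7, Eb7 ends at 9, F# ends at 15, B ends at 22, Ebsus4 ends at 25, Dm ends at 30, Absus4 ends at 36.
Beat 36 falls within Absus4.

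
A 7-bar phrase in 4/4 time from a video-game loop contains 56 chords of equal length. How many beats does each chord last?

7 bars × 4 beats/bar = 28 beats total.
28 beats ÷ 56 chords = 0.5 beats per chord.
(That is an eighth note.)

0.5 beats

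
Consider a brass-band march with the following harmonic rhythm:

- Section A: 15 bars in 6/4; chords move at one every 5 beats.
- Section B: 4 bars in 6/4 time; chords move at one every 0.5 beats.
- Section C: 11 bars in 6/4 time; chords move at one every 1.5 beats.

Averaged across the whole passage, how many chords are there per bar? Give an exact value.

A: 15 × 6 = 90 beats ÷ 5 = 18 chords.
B: 4 × 6 = 24 beats ÷ 0.5 = 48 chords.
C: 11 × 6 = 66 beats ÷ 1.5 = 44 chords.
Overall: 110 chords over 30 bars → 110/30 = 11/3 chords per bar.

11/3 chords per bar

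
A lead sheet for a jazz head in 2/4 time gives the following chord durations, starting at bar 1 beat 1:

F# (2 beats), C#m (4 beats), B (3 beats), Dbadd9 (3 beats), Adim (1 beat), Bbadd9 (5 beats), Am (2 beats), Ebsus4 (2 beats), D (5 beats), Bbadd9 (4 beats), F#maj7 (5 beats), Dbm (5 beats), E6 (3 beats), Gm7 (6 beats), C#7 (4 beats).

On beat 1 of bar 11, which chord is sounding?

Beat 1 of bar 11 is beat (11−1)×2 + 1 = 21 overall.
Running totals: F# ends at 2, C#m ends at 6, B ends at 9, Dbadd9 ends at 12, Adim ends at 13, Bbadd9 ends at 18, Am ends at 20, Ebsus4 ends at 22.
Beat 21 falls within Ebsus4.

Ebsus4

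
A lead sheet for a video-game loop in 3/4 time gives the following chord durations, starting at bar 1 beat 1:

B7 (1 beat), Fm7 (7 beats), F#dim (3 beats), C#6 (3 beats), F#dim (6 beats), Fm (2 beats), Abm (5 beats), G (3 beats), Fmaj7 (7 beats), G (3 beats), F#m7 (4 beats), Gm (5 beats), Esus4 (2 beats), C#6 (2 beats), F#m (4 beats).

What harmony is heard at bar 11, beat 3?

Fmaj7

Beat 3 of bar 11 is beat (11−1)×3 + 3 = 33 overall.
Running totals: B7 ends at 1, Fm7 ends at 8, F#dim ends at 11, C#6 ends at 14, F#dim ends at 20, Fm ends at 22, Abm ends at 27, G ends at 30, Fmaj7 ends at 37.
Beat 33 falls within Fmaj7.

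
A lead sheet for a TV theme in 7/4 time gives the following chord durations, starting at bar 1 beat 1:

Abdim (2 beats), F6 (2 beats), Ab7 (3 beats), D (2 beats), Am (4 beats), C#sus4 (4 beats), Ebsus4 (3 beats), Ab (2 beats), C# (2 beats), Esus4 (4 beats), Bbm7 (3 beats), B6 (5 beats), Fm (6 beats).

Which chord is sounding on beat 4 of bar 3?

Beat 4 of bar 3 is beat (3−1)×7 + 4 = 18 overall.
Running totals: Abdim ends at 2, F6 ends at 4, Ab7 ends at 7, D ends at 9, Am ends at 13, C#sus4 ends at 17, Ebsus4 ends at 20.
Beat 18 falls within Ebsus4.

Ebsus4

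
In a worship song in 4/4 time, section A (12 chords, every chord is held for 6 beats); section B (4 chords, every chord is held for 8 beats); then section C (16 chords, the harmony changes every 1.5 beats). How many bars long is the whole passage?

A: 12 × 6 = 72 beats = 18 bars.
B: 4 × 8 = 32 beats = 8 bars.
C: 16 × 1.5 = 24 beats = 6 bars.
Total: 18 + 8 + 6 = 32 bars.

32 bars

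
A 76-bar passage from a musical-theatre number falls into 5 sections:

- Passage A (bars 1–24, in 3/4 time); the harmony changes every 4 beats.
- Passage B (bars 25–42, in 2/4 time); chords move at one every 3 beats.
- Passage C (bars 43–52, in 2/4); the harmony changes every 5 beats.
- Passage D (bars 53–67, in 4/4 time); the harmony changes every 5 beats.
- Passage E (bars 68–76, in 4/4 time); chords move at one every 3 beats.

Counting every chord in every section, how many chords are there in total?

58 chords

A: 24 bars × 3 beats = 72 beats; 4 beats/chord → 18 chords.
B: 18 bars × 2 beats = 36 beats; 3 beats/chord → 12 chords.
C: 10 bars × 2 beats = 20 beats; 5 beats/chord → 4 chords.
D: 15 bars × 4 beats = 60 beats; 5 beats/chord → 12 chords.
E: 9 bars × 4 beats = 36 beats; 3 beats/chord → 12 chords.
Total: 18 + 12 + 4 + 12 + 12 = 58.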